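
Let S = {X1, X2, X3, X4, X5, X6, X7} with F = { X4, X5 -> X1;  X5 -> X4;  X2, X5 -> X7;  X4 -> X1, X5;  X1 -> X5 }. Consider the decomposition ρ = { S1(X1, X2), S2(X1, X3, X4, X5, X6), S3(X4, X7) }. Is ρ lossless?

No

Chase test. Columns are X1, X2, X3, X4, X5, X6, X7; row i has aⱼ where attribute j ∈ Si, else bᵢⱼ.
Initial tableau (one row per fragment):
  row 1: a1 a2 b13 b14 b15 b16 b17
  row 2: a1 b22 a3 a4 a5 a6 b27
  row 3: b31 b32 b33 a4 b35 b36 a7
Rows 2 and 3 agree on X4; apply X4→X1, X5 and equate their X1, X5 entries.
Rows 1 and 2 agree on X1; apply X1→X5 and equate their X5 entries.
Rows 1 and 2 agree on X5; apply X5→X4 and equate their X4 entries.
No row becomes fully distinguished — the join is lossy.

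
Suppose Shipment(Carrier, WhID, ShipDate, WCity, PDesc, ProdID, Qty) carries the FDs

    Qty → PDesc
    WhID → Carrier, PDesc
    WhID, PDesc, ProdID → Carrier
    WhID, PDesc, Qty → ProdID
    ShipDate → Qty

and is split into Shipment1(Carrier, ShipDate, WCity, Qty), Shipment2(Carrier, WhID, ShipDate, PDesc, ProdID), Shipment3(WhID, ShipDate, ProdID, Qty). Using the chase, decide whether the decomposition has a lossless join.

No

Chase test. Columns are Carrier, WhID, ShipDate, WCity, PDesc, ProdID, Qty; row i has aⱼ where attribute j ∈ Shipmenti, else bᵢⱼ.
Initial tableau (one row per fragment):
  row 1: a1 b12 a3 a4 b15 b16 a7
  row 2: a1 a2 a3 b24 a5 a6 b27
  row 3: b31 a2 a3 b34 b35 a6 a7
Rows 1 and 3 agree on Qty; apply Qty→PDesc and equate their PDesc entries.
Rows 2 and 3 agree on WhID; apply WhID→Carrier, PDesc and equate their Carrier, PDesc entries.
Rows 1 and 2 agree on ShipDate; apply ShipDate→Qty and equate their Qty entries.
No row becomes fully distinguished — the join is lossy.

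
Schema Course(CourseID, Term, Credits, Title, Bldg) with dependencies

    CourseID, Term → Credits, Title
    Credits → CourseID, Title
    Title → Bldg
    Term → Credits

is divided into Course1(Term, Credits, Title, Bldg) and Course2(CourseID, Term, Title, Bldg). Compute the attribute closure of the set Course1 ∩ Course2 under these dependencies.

CourseID, Term, Credits, Title, Bldg

Course1 ∩ Course2 = {Term, Title, Bldg}.
Term → Credits applies, adding Credits
Credits → CourseID, Title applies, adding CourseID
Closure: {CourseID, Term, Credits, Title, Bldg}.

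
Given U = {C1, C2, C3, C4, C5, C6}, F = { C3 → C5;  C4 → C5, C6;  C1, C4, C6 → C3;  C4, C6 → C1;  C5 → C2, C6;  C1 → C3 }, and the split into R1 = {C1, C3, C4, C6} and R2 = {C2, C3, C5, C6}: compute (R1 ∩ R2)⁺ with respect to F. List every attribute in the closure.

R1 ∩ R2 = {C3, C6}.
C3 → C5 applies, adding C5
C5 → C2, C6 applies, adding C2
Closure: {C2, C3, C5, C6}.

C2, C3, C5, C6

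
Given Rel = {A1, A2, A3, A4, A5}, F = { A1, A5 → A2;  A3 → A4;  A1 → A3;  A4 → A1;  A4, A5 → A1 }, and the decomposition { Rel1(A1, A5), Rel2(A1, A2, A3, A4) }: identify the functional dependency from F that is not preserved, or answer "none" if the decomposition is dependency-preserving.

A1, A5 → A2

Check A1, A5 → A2: no single fragment contains all of {A1, A2, A5}, and the restricted closure of {A1, A5} across the fragments never reaches {A2}.
A3 → A4 is preserved.
A1 → A3 is preserved.
A4 → A1 is preserved.
A4, A5 → A1 is preserved.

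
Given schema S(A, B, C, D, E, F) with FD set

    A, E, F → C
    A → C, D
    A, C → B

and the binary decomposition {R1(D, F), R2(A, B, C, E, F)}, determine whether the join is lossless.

No

Common attributes: R1 ∩ R2 = {F}.
No dependency enlarges {F}, so (F)⁺ = {F}.
The closure contains neither all of R1 = {D, F} nor all of R2 = {A, B, C, E, F}, so the common attributes are not a superkey of either fragment. The join is lossy.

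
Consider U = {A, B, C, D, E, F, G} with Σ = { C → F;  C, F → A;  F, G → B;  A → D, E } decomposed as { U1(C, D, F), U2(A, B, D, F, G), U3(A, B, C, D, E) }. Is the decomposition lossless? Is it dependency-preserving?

lossy but dependency-preserving

Lossless test (chase): Rows 1 and 3 agree on C; apply C→F and equate their F entries. Rows 1 and 3 agree on C, F; apply C, F→A and equate their A entries. Rows 1 and 2 agree on A; apply A→D, E and equate their D, E entries. Rows 1 and 3 agree on A; apply A→D, E and equate their D, E entries. No row becomes fully distinguished — the join is lossy.
Dependency preservation: C, F → A is not contained in any single fragment, but the restricted closure of its left-hand side across the fragments still reaches the right-hand side; the remaining FDs each lie inside some fragment. All dependencies are preserved.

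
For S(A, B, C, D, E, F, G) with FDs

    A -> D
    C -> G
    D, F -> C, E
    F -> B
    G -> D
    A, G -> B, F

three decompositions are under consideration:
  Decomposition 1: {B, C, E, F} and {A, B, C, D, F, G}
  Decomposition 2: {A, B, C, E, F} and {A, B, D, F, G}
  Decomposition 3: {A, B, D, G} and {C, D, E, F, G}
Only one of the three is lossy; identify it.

Decomposition 3

Decomposition 1: common = {B, C, F}, closure = {B, C, D, E, F, G} → lossless.
Decomposition 2: common = {A, B, F}, closure = {A, B, C, D, E, F, G} → lossless.
Decomposition 3: common = {D, G}, closure = {D, G} → lossy.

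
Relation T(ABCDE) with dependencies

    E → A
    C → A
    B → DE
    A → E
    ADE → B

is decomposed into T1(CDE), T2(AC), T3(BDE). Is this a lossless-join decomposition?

Yes

Chase test. Columns are ABCDE; row i has aⱼ where attribute j ∈ Ti, else bᵢⱼ.
Initial tableau (one row per fragment):
  row 1: b11 b12 a3 a4 a5
  row 2: a1 b22 a3 b24 b25
  row 3: b31 a2 b33 a4 a5
Rows 1 and 3 agree on E; apply E→A and equate their A entries.
Rows 1 and 2 agree on C; apply C→A and equate their A entries.
Rows 1 and 2 agree on A; apply A→E and equate their E entries.
Rows 1 and 3 agree on ADE; apply ADE→B and equate their B entries.
Row 1 is now all distinguished symbols — the join is lossless.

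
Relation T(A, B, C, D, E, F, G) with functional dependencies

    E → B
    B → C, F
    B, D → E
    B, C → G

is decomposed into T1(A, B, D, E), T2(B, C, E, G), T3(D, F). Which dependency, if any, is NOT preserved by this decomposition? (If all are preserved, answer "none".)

Check B → C, F: no single fragment contains all of {B, C, F}, and the restricted closure of {B} across the fragments never reaches {C, F}.
E → B is preserved.
B, D → E is preserved.
B, C → G is preserved.

B → C, F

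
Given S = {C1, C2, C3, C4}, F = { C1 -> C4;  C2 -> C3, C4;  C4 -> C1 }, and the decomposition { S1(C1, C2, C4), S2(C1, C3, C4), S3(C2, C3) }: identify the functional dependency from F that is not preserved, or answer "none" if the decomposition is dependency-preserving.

none

C1 → C4 lies within S1.
C2 → C3, C4: restricted closure across fragments reaches C3, C4.
C4 → C1 lies within S1.
Every dependency is enforceable on the fragments, so the decomposition is dependency-preserving.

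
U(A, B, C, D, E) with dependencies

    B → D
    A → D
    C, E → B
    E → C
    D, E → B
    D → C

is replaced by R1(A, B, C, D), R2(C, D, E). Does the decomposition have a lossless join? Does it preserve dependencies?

lossy and not dependency-preserving

Lossless test: (C, D)⁺ = {C, D}, which is a superkey of neither fragment — lossy.
Dependency preservation: the restricted closure of {C, E} across the fragments never reaches {B}, so C, E → B cannot be enforced without a join — not preserved.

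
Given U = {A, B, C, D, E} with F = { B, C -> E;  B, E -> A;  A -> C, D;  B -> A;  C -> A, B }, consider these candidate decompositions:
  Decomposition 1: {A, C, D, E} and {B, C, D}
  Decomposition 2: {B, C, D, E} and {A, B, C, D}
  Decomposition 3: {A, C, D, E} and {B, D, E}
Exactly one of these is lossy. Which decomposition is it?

Decomposition 3

Decomposition 1: common = {C, D}, closure = {A, B, C, D, E} → lossless.
Decomposition 2: common = {B, C, D}, closure = {A, B, C, D, E} → lossless.
Decomposition 3: common = {D, E}, closure = {D, E} → lossy.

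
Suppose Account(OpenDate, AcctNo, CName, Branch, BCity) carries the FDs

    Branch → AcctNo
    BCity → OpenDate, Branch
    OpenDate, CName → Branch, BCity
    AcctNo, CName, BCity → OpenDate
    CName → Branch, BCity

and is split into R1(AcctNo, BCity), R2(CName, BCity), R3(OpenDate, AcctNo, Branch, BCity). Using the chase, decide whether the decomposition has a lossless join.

Yes

Chase test. Columns are OpenDate, AcctNo, CName, Branch, BCity; row i has aⱼ where attribute j ∈ Ri, else bᵢⱼ.
Initial tableau (one row per fragment):
  row 1: b11 a2 b13 b14 a5
  row 2: b21 b22 a3 b24 a5
  row 3: a1 a2 b33 a4 a5
Rows 1 and 2 agree on BCity; apply BCity→OpenDate, Branch and equate their OpenDate, Branch entries.
Rows 1 and 3 agree on BCity; apply BCity→OpenDate, Branch and equate their OpenDate, Branch entries.
Rows 1 and 2 agree on Branch; apply Branch→AcctNo and equate their AcctNo entries.
Row 2 is now all distinguished symbols — the join is lossless.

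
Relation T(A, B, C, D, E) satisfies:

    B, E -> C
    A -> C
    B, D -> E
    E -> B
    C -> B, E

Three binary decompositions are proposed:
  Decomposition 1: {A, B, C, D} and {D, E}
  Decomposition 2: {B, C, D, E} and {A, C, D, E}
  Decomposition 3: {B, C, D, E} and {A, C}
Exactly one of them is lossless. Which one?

Decomposition 2

Decomposition 1: common = {D}, closure = {D} → lossy.
Decomposition 2: common = {C, D, E}, closure = {B, C, D, E} → lossless.
Decomposition 3: common = {C}, closure = {B, C, E} → lossy.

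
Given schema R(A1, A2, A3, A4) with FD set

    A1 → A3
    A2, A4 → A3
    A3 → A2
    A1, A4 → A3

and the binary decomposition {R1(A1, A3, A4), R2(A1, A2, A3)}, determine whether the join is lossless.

Common attributes: R1 ∩ R2 = {A1, A3}.
Closure of {A1, A3}: A3 → A2 applies, adding A2. So (A1, A3)⁺ = {A1, A2, A3}.
This closure contains every attribute of R2, so R1 ∩ R2 → R2. The join is lossless.

Yes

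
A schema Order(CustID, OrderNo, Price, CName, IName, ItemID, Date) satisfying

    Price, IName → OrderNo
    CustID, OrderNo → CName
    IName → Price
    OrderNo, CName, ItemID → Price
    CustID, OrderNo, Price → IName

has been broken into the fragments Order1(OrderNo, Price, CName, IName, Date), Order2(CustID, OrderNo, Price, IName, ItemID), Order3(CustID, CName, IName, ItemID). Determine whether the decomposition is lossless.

No

Chase test. Columns are CustID, OrderNo, Price, CName, IName, ItemID, Date; row i has aⱼ where attribute j ∈ Orderi, else bᵢⱼ.
Initial tableau (one row per fragment):
  row 1: b11 a2 a3 a4 a5 b16 a7
  row 2: a1 a2 a3 b24 a5 a6 b27
  row 3: a1 b32 b33 a4 a5 a6 b37
Rows 1 and 3 agree on IName; apply IName→Price and equate their Price entries.
Rows 1 and 3 agree on Price, IName; apply Price, IName→OrderNo and equate their OrderNo entries.
Rows 2 and 3 agree on CustID, OrderNo; apply CustID, OrderNo→CName and equate their CName entries.
No row becomes fully distinguished — the join is lossy.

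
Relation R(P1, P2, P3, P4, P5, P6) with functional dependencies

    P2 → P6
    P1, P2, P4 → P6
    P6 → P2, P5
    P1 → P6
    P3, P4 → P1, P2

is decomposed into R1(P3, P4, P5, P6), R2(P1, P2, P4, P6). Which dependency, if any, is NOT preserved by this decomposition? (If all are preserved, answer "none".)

Check P3, P4 → P1, P2: no single fragment contains all of {P1, P2, P3, P4}, and the restricted closure of {P3, P4} across the fragments never reaches {P1, P2}.
P2 → P6 is preserved.
P1, P2, P4 → P6 is preserved.
P6 → P2, P5 is preserved.
P1 → P6 is preserved.

P3, P4 → P1, P2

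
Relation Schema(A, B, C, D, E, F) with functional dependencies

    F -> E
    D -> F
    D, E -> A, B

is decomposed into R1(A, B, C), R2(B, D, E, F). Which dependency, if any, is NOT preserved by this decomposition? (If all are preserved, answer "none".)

D, E -> A, B

Check D, E → A, B: no single fragment contains all of {A, B, D, E}, and the restricted closure of {D, E} across the fragments never reaches {A, B}.
F → E is preserved.
D → F is preserved.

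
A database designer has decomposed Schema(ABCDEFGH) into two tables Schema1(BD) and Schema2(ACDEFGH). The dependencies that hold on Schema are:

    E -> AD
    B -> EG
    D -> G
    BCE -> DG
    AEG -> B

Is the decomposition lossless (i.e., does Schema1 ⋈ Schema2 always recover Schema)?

Common attributes: Schema1 ∩ Schema2 = {D}.
Closure of {D}: D → G applies, adding G. So (D)⁺ = {DG}.
The closure contains neither all of Schema1 = {BD} nor all of Schema2 = {ACDEFGH}, so the common attributes are not a superkey of either fragment. The join is lossy.

No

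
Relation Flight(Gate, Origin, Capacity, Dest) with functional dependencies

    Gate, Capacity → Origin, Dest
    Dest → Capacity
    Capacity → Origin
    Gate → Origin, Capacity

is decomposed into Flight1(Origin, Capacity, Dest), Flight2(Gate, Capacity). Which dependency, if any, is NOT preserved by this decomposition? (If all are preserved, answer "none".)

Check Gate, Capacity → Origin, Dest: no single fragment contains all of {Gate, Origin, Capacity, Dest}, and the restricted closure of {Gate, Capacity} across the fragments never reaches {Origin, Dest}.
Dest → Capacity is preserved.
Capacity → Origin is preserved.
Gate → Origin, Capacity is preserved.

Gate, Capacity → Origin, Dest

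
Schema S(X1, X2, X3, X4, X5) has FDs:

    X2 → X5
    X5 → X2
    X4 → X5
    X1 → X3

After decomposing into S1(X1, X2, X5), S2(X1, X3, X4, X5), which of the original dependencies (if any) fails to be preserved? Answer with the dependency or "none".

X2 → X5 lies within S1.
X5 → X2 lies within S1.
X4 → X5 lies within S2.
X1 → X3 lies within S2.
Every dependency is enforceable on the fragments, so the decomposition is dependency-preserving.

none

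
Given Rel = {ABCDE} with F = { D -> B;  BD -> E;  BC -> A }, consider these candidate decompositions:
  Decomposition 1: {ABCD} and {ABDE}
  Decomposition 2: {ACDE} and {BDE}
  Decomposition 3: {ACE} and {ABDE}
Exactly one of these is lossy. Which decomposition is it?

Decomposition 3

Decomposition 1: common = {ABD}, closure = {ABDE} → lossless.
Decomposition 2: common = {DE}, closure = {BDE} → lossless.
Decomposition 3: common = {AE}, closure = {AE} → lossy.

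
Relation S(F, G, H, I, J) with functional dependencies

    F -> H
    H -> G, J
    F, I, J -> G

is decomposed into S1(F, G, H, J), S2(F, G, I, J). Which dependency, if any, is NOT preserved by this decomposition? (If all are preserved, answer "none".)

none

F → H lies within S1.
H → G, J lies within S1.
F, I, J → G lies within S2.
Every dependency is enforceable on the fragments, so the decomposition is dependency-preserving.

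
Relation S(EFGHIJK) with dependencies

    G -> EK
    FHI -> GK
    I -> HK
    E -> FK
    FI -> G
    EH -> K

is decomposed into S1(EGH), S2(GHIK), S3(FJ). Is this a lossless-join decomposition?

Chase test. Columns are EFGHIJK; row i has aⱼ where attribute j ∈ Si, else bᵢⱼ.
Initial tableau (one row per fragment):
  row 1: a1 b12 a3 a4 b15 b16 b17
  row 2: b21 b22 a3 a4 a5 b26 a7
  row 3: b31 a2 b33 b34 b35 a6 b37
Rows 1 and 2 agree on G; apply G→EK and equate their EK entries.
Rows 1 and 2 agree on E; apply E→FK and equate their FK entries.
No row becomes fully distinguished — the join is lossy.

No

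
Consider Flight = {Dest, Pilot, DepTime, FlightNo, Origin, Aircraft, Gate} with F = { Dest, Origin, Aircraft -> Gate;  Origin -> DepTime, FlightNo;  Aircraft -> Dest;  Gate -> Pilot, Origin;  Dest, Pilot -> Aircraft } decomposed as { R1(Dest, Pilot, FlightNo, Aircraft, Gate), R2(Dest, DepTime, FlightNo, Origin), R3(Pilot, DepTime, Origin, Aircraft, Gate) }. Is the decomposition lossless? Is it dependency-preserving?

Lossless test (chase): Rows 2 and 3 agree on Origin; apply Origin→DepTime, FlightNo and equate their DepTime, FlightNo entries. Rows 1 and 3 agree on Aircraft; apply Aircraft→Dest and equate their Dest entries. Rows 1 and 3 agree on Gate; apply Gate→Pilot, Origin and equate their Pilot, Origin entries. Rows 1 and 2 agree on Origin; apply Origin→DepTime, FlightNo and equate their DepTime, FlightNo entries. Row 1 is now all distinguished symbols — the join is lossless.
Dependency preservation: Dest, Origin, Aircraft → Gate is not contained in any single fragment, but the restricted closure of its left-hand side across the fragments still reaches the right-hand side; the remaining FDs each lie inside some fragment. All dependencies are preserved.

lossless and dependency-preserving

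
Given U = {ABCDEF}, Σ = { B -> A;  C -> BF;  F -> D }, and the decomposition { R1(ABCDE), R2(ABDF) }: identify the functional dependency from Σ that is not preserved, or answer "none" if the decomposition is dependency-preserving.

Check C → BF: no single fragment contains all of {BCF}, and the restricted closure of {C} across the fragments never reaches {BF}.
B → A is preserved.
F → D is preserved.

C -> BF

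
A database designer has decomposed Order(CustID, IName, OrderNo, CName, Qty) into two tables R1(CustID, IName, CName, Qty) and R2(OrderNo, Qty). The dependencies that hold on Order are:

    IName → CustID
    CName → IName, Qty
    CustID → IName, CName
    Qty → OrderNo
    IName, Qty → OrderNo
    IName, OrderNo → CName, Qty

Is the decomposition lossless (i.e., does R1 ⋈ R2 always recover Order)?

Yes

Common attributes: R1 ∩ R2 = {Qty}.
Closure of {Qty}: Qty → OrderNo applies, adding OrderNo. So (Qty)⁺ = {OrderNo, Qty}.
This closure contains every attribute of R2, so R1 ∩ R2 → R2. The join is lossless.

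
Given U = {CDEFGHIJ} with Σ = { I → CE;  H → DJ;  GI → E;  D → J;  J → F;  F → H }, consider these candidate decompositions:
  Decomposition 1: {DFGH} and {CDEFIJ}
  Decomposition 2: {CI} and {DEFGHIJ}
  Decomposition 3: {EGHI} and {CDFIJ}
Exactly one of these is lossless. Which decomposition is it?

Decomposition 2

Decomposition 1: common = {DF}, closure = {DFHJ} → lossy.
Decomposition 2: common = {I}, closure = {CEI} → lossless.
Decomposition 3: common = {I}, closure = {CEI} → lossy.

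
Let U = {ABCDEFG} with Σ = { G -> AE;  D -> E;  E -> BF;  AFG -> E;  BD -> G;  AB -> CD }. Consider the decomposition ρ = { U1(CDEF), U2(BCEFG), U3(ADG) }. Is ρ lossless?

Yes

Chase test. Columns are ABCDEFG; row i has aⱼ where attribute j ∈ Ui, else bᵢⱼ.
Initial tableau (one row per fragment):
  row 1: b11 b12 a3 a4 a5 a6 b17
  row 2: b21 a2 a3 b24 a5 a6 a7
  row 3: a1 b32 b33 a4 b35 b36 a7
Rows 2 and 3 agree on G; apply G→AE and equate their AE entries.
Rows 1 and 2 agree on E; apply E→BF and equate their BF entries.
Rows 1 and 3 agree on E; apply E→BF and equate their BF entries.
Rows 1 and 3 agree on BD; apply BD→G and equate their G entries.
Rows 2 and 3 agree on AB; apply AB→CD and equate their CD entries.
Rows 1 and 2 agree on G; apply G→AE and equate their AE entries.
Row 1 is now all distinguished symbols — the join is lossless.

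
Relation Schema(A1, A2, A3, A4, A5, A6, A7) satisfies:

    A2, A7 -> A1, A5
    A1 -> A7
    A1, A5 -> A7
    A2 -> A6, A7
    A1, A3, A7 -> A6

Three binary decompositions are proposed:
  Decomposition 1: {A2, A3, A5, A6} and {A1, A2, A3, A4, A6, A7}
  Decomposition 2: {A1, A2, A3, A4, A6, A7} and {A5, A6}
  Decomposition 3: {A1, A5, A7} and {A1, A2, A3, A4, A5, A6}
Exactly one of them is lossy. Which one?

Decomposition 1: common = {A2, A3, A6}, closure = {A1, A2, A3, A5, A6, A7} → lossless.
Decomposition 2: common = {A6}, closure = {A6} → lossy.
Decomposition 3: common = {A1, A5}, closure = {A1, A5, A7} → lossless.

Decomposition 2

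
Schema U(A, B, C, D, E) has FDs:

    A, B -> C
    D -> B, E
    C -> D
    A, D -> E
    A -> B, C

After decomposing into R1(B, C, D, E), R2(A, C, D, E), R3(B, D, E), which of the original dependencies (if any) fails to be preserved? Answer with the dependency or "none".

A, B → C: restricted closure across fragments reaches C.
D → B, E lies within R1.
C → D lies within R1.
A, D → E lies within R2.
A → B, C: restricted closure across fragments reaches B, C.
Every dependency is enforceable on the fragments, so the decomposition is dependency-preserving.

none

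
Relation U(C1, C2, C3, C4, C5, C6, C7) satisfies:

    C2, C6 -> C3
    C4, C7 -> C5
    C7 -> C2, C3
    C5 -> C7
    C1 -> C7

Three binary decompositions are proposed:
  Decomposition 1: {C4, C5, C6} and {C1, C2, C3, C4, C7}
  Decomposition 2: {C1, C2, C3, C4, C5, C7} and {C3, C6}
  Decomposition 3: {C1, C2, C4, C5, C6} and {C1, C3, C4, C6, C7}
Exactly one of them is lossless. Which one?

Decomposition 1: common = {C4}, closure = {C4} → lossy.
Decomposition 2: common = {C3}, closure = {C3} → lossy.
Decomposition 3: common = {C1, C4, C6}, closure = {C1, C2, C3, C4, C5, C6, C7} → lossless.

Decomposition 3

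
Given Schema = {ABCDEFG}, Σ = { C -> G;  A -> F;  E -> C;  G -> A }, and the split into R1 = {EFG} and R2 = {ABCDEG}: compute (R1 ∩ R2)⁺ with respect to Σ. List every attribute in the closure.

ACEFG

R1 ∩ R2 = {EG}.
E → C applies, adding C
G → A applies, adding A
A → F applies, adding F
Closure: {ACEFG}.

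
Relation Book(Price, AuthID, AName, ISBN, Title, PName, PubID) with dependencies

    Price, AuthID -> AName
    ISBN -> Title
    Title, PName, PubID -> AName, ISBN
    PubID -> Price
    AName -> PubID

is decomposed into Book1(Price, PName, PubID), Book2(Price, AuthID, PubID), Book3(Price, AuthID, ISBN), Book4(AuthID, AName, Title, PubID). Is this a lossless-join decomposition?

No

Chase test. Columns are Price, AuthID, AName, ISBN, Title, PName, PubID; row i has aⱼ where attribute j ∈ Booki, else bᵢⱼ.
Initial tableau (one row per fragment):
  row 1: a1 b12 b13 b14 b15 a6 a7
  row 2: a1 a2 b23 b24 b25 b26 a7
  row 3: a1 a2 b33 a4 b35 b36 b37
  row 4: b41 a2 a3 b44 a5 b46 a7
Rows 2 and 3 agree on Price, AuthID; apply Price, AuthID→AName and equate their AName entries.
Rows 1 and 4 agree on PubID; apply PubID→Price and equate their Price entries.
Rows 2 and 3 agree on AName; apply AName→PubID and equate their PubID entries.
Rows 2 and 4 agree on Price, AuthID; apply Price, AuthID→AName and equate their AName entries.
No row becomes fully distinguished — the join is lossy.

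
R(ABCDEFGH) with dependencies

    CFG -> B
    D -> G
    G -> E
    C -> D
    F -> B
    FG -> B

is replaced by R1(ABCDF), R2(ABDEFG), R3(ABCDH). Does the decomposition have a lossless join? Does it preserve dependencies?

Lossless test (chase): Rows 1 and 2 agree on D; apply D→G and equate their G entries. Rows 1 and 3 agree on D; apply D→G and equate their G entries. Rows 1 and 2 agree on G; apply G→E and equate their E entries. Rows 1 and 3 agree on G; apply G→E and equate their E entries. No row becomes fully distinguished — the join is lossy.
Dependency preservation: CFG → B is not contained in any single fragment, but the restricted closure of its left-hand side across the fragments still reaches the right-hand side; the remaining FDs each lie inside some fragment. All dependencies are preserved.

lossy but dependency-preserving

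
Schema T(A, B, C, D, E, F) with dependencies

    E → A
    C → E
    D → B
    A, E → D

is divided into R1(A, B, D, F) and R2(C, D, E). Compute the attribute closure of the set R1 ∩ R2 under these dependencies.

B, D

R1 ∩ R2 = {D}.
D → B applies, adding B
Closure: {B, D}.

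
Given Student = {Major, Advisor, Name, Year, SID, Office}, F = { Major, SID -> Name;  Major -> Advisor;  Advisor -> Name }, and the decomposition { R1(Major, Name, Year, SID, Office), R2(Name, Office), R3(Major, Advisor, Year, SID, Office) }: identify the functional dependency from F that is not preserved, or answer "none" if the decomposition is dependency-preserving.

Check Advisor → Name: no single fragment contains all of {Advisor, Name}, and the restricted closure of {Advisor} across the fragments never reaches {Name}.
Major, SID → Name is preserved.
Major → Advisor is preserved.

Advisor -> Name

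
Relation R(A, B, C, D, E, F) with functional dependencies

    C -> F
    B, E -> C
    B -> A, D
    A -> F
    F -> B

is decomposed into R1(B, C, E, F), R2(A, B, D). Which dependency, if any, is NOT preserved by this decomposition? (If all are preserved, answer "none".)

none

C → F lies within R1.
B, E → C lies within R1.
B → A, D lies within R2.
A → F: restricted closure across fragments reaches F.
F → B lies within R1.
Every dependency is enforceable on the fragments, so the decomposition is dependency-preserving.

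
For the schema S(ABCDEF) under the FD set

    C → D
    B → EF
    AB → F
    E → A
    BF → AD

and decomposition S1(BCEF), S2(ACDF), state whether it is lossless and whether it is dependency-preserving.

Lossless test: (CF)⁺ = {CDF}, which is a superkey of neither fragment — lossy.
Dependency preservation: the restricted closure of {E} across the fragments never reaches {A}, so E → A cannot be enforced without a join — not preserved.

lossy and not dependency-preserving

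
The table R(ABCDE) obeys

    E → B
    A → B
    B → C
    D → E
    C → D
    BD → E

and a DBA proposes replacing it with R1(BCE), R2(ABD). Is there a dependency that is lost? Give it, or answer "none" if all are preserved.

E → B lies within R1.
A → B lies within R2.
B → C lies within R1.
D → E: restricted closure across fragments reaches E.
C → D: restricted closure across fragments reaches D.
BD → E: restricted closure across fragments reaches E.
Every dependency is enforceable on the fragments, so the decomposition is dependency-preserving.

none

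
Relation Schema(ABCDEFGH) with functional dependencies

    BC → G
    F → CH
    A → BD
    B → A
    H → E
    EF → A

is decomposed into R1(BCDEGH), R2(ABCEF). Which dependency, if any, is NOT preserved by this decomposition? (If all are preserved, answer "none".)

F → CH

Check F → CH: no single fragment contains all of {CFH}, and the restricted closure of {F} across the fragments never reaches {CH}.
BC → G is preserved.
A → BD is preserved.
B → A is preserved.
H → E is preserved.
EF → A is preserved.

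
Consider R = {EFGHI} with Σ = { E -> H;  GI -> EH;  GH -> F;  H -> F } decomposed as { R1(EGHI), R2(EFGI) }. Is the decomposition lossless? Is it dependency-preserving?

lossless but not dependency-preserving

Lossless test: (EGI)⁺ = {EFGHI}, which contains all of one fragment — lossless.
Dependency preservation: the restricted closure of {GH} across the fragments never reaches {F}, so GH → F cannot be enforced without a join — not preserved.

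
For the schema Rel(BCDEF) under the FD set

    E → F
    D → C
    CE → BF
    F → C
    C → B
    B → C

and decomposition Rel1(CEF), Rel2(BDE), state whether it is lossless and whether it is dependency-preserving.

Lossless test: (E)⁺ = {BCEF}, which contains all of one fragment — lossless.
Dependency preservation: the restricted closure of {D} across the fragments never reaches {C}, so D → C cannot be enforced without a join — not preserved.

lossless but not dependency-preserving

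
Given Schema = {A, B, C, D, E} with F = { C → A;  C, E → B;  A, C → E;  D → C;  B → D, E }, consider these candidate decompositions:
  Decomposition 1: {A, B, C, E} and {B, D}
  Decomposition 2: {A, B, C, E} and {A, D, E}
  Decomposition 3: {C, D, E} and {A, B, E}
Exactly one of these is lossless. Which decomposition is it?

Decomposition 1: common = {B}, closure = {A, B, C, D, E} → lossless.
Decomposition 2: common = {A, E}, closure = {A, E} → lossy.
Decomposition 3: common = {E}, closure = {E} → lossy.

Decomposition 1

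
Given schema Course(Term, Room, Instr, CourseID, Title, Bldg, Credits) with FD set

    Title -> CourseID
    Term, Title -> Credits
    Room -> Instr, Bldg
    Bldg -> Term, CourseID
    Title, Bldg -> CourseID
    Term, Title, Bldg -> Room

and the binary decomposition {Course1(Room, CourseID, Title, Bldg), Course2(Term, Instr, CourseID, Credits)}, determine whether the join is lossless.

Common attributes: Course1 ∩ Course2 = {CourseID}.
No dependency enlarges {CourseID}, so (CourseID)⁺ = {CourseID}.
The closure contains neither all of Course1 = {Room, CourseID, Title, Bldg} nor all of Course2 = {Term, Instr, CourseID, Credits}, so the common attributes are not a superkey of either fragment. The join is lossy.

No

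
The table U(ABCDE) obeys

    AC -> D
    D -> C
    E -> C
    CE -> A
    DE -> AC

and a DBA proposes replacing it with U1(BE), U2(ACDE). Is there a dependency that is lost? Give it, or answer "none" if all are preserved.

AC → D lies within U2.
D → C lies within U2.
E → C lies within U2.
CE → A lies within U2.
DE → AC lies within U2.
Every dependency is enforceable on the fragments, so the decomposition is dependency-preserving.

none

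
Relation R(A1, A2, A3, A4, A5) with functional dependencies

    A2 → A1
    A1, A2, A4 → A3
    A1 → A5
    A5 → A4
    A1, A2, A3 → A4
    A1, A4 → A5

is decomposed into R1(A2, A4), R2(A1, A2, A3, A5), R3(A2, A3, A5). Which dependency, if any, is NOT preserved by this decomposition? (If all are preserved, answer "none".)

Check A5 → A4: no single fragment contains all of {A4, A5}, and the restricted closure of {A5} across the fragments never reaches {A4}.
A2 → A1 is preserved.
A1, A2, A4 → A3 is preserved.
A1 → A5 is preserved.
A1, A2, A3 → A4 is preserved.
A1, A4 → A5 is preserved.

A5 → A4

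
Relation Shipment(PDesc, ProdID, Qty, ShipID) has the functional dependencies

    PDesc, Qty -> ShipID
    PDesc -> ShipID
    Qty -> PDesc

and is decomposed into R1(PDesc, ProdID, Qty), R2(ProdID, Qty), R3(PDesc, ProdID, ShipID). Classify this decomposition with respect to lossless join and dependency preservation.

Lossless test (chase): Rows 1 and 3 agree on PDesc; apply PDesc→ShipID and equate their ShipID entries. Rows 1 and 2 agree on Qty; apply Qty→PDesc and equate their PDesc entries. Rows 1 and 2 agree on PDesc, Qty; apply PDesc, Qty→ShipID and equate their ShipID entries. Row 1 is now all distinguished symbols — the join is lossless.
Dependency preservation: PDesc, Qty → ShipID is not contained in any single fragment, but the restricted closure of its left-hand side across the fragments still reaches the right-hand side; the remaining FDs each lie inside some fragment. All dependencies are preserved.

lossless and dependency-preserving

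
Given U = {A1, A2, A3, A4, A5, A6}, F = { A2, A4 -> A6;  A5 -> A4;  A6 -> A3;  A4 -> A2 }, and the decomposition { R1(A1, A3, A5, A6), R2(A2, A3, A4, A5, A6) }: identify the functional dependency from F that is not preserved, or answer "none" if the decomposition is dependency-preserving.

A2, A4 → A6 lies within R2.
A5 → A4 lies within R2.
A6 → A3 lies within R1.
A4 → A2 lies within R2.
Every dependency is enforceable on the fragments, so the decomposition is dependency-preserving.

none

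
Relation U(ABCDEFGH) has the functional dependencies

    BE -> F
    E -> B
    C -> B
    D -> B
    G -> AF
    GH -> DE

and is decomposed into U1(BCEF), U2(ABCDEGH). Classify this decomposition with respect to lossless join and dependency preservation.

Lossless test: (BCE)⁺ = {BCEF}, which contains all of one fragment — lossless.
Dependency preservation: the restricted closure of {G} across the fragments never reaches {AF}, so G → AF cannot be enforced without a join — not preserved.

lossless but not dependency-preserving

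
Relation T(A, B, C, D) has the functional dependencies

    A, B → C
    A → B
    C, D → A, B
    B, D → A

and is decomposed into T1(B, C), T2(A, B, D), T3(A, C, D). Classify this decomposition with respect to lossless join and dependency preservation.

Lossless test (chase): Rows 2 and 3 agree on A; apply A→B and equate their B entries. Rows 2 and 3 agree on A, B; apply A, B→C and equate their C entries. Row 2 is now all distinguished symbols — the join is lossless.
Dependency preservation: A, B → C; C, D → A, B are not contained in any single fragment, but the restricted closure of each left-hand side across the fragments still reaches the right-hand side; the remaining FDs each lie inside some fragment. All dependencies are preserved.

lossless and dependency-preserving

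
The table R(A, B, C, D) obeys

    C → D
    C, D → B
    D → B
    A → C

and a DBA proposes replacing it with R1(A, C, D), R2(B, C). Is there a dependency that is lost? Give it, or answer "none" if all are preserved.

Check D → B: no single fragment contains all of {B, D}, and the restricted closure of {D} across the fragments never reaches {B}.
C → D is preserved.
C, D → B is preserved.
A → C is preserved.

D → B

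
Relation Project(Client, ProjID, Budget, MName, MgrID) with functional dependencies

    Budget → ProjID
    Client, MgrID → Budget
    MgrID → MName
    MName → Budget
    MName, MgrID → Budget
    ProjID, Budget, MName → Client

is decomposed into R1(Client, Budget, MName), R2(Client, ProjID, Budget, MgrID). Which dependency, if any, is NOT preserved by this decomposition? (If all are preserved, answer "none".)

MgrID → MName

Check MgrID → MName: no single fragment contains all of {MName, MgrID}, and the restricted closure of {MgrID} across the fragments never reaches {MName}.
Budget → ProjID is preserved.
Client, MgrID → Budget is preserved.
MName → Budget is preserved.
MName, MgrID → Budget is preserved.
ProjID, Budget, MName → Client is preserved.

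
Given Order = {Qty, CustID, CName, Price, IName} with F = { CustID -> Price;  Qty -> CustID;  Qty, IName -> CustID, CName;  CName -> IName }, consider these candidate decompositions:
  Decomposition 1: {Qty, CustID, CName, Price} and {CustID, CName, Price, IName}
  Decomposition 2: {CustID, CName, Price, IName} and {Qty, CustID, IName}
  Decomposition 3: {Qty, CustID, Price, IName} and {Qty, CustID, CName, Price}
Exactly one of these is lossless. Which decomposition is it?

Decomposition 1: common = {CustID, CName, Price}, closure = {CustID, CName, Price, IName} → lossless.
Decomposition 2: common = {CustID, IName}, closure = {CustID, Price, IName} → lossy.
Decomposition 3: common = {Qty, CustID, Price}, closure = {Qty, CustID, Price} → lossy.

Decomposition 1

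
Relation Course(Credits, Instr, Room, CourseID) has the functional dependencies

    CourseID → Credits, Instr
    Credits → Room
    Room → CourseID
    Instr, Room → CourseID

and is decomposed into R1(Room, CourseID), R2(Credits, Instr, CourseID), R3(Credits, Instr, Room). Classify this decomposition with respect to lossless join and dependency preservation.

Lossless test (chase): Rows 1 and 2 agree on CourseID; apply CourseID→Credits, Instr and equate their Credits, Instr entries. Rows 1 and 2 agree on Credits; apply Credits→Room and equate their Room entries. Rows 1 and 3 agree on Room; apply Room→CourseID and equate their CourseID entries. Row 1 is now all distinguished symbols — the join is lossless.
Dependency preservation: Instr, Room → CourseID is not contained in any single fragment, but the restricted closure of its left-hand side across the fragments still reaches the right-hand side; the remaining FDs each lie inside some fragment. All dependencies are preserved.

lossless and dependency-preserving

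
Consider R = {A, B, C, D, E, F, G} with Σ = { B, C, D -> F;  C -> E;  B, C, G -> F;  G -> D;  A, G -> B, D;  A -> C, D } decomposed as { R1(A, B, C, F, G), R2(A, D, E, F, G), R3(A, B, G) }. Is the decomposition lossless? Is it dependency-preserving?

lossless but not dependency-preserving

Lossless test (chase): Rows 1 and 2 agree on G; apply G→D and equate their D entries. Rows 1 and 3 agree on G; apply G→D and equate their D entries. Rows 1 and 2 agree on A, G; apply A, G→B, D and equate their B, D entries. Rows 1 and 2 agree on A; apply A→C, D and equate their C, D entries. Rows 1 and 3 agree on A; apply A→C, D and equate their C, D entries. Rows 1 and 3 agree on B, C, D; apply B, C, D→F and equate their F entries. Rows 1 and 2 agree on C; apply C→E and equate their E entries. Rows 1 and 3 agree on C; apply C→E and equate their E entries. Row 1 is now all distinguished symbols — the join is lossless.
Dependency preservation: the restricted closure of {B, C, D} across the fragments never reaches {F}, so B, C, D → F cannot be enforced without a join — not preserved.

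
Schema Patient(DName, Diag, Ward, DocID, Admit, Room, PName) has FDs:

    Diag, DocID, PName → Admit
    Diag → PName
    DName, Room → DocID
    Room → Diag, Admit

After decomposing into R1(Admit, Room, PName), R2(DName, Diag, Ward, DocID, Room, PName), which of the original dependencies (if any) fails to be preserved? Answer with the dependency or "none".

Diag, DocID, PName → Admit

Check Diag, DocID, PName → Admit: no single fragment contains all of {Diag, DocID, Admit, PName}, and the restricted closure of {Diag, DocID, PName} across the fragments never reaches {Admit}.
Diag → PName is preserved.
DName, Room → DocID is preserved.
Room → Diag, Admit is preserved.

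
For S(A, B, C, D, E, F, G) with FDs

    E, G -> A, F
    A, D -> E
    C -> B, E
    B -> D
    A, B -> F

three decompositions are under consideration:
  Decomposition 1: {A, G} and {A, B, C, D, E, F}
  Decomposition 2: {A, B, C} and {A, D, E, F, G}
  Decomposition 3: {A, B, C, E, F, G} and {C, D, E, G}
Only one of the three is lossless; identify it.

Decomposition 3

Decomposition 1: common = {A}, closure = {A} → lossy.
Decomposition 2: common = {A}, closure = {A} → lossy.
Decomposition 3: common = {C, E, G}, closure = {A, B, C, D, E, F, G} → lossless.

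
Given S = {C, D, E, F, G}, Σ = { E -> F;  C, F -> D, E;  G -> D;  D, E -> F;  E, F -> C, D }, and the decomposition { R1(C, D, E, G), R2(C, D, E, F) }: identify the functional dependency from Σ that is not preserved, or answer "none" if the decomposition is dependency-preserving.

E → F lies within R2.
C, F → D, E lies within R2.
G → D lies within R1.
D, E → F lies within R2.
E, F → C, D lies within R2.
Every dependency is enforceable on the fragments, so the decomposition is dependency-preserving.

none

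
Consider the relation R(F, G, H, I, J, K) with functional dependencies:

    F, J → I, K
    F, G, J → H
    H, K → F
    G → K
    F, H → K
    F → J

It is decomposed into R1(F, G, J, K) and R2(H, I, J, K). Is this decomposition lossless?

No

Common attributes: R1 ∩ R2 = {J, K}.
No dependency enlarges {J, K}, so (J, K)⁺ = {J, K}.
The closure contains neither all of R1 = {F, G, J, K} nor all of R2 = {H, I, J, K}, so the common attributes are not a superkey of either fragment. The join is lossy.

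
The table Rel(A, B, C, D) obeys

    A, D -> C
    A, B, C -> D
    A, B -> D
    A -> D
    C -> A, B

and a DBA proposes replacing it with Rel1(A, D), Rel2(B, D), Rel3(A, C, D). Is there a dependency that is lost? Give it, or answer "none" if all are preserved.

C -> A, B

Check C → A, B: no single fragment contains all of {A, B, C}, and the restricted closure of {C} across the fragments never reaches {A, B}.
A, D → C is preserved.
A, B, C → D is preserved.
A, B → D is preserved.
A → D is preserved.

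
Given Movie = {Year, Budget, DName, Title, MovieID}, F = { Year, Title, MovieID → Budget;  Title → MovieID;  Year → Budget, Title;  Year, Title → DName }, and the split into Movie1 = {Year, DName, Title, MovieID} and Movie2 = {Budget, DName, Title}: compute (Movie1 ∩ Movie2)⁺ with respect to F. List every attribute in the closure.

DName, Title, MovieID

Movie1 ∩ Movie2 = {DName, Title}.
Title → MovieID applies, adding MovieID
Closure: {DName, Title, MovieID}.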